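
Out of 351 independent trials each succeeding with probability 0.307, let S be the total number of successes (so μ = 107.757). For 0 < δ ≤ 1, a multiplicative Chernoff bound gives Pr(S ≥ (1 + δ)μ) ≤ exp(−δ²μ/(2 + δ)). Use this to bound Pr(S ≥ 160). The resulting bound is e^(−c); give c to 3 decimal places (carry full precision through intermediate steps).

10.193

Write 160 = (1 + δ)μ, so δ = 160/107.757 − 1 = 0.4848223…
Then the exponent is δ²μ/(2 + δ) = (160 − μ)² / (μ·(2 + δ)) = 10.193314.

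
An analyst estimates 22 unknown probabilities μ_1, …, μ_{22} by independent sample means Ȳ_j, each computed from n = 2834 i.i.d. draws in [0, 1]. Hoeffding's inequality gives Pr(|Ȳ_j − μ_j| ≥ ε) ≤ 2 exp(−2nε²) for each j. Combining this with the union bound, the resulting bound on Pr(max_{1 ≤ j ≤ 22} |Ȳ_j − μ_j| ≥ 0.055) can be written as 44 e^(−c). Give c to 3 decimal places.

17.146

Union bound over the 22 events: Pr(max_{1 ≤ j ≤ 22} |Ȳ_j − μ_j| ≥ 0.055) ≤ 22·2·exp(−2nε²) = 44 exp(−2·2834·0.055²).
So c = 2·2834·0.055² = 17.1457.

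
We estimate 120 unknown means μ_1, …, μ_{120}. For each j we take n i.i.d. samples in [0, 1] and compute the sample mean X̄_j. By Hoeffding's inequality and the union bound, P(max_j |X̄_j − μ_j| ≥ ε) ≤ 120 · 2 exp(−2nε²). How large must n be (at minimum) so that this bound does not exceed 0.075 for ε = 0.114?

311

Need 2·120·exp(−2nε²) ≤ 0.075, i.e. exp(−2nε²) ≤ 0.075/240.
So 2nε² ≥ ln(240/0.075) = 8.070906.
Hence n ≥ 8.070906/(2·0.114²) = 310.515.
The smallest integer n is 311.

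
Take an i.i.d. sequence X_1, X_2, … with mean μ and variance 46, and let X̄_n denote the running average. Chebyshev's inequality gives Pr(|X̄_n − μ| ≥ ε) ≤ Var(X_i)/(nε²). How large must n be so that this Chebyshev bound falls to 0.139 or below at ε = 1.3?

Require 46/(n·1.3²) ≤ 0.139, i.e. n ≥ 46/(0.139·1.3²) = 195.820.
The smallest integer n is 196.

196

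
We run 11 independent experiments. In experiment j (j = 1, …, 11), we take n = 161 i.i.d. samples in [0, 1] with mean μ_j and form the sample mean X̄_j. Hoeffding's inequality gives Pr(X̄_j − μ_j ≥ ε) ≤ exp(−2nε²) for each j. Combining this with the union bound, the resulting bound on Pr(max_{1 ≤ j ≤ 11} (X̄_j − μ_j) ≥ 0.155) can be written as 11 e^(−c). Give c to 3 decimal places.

7.736

Union bound over the 11 events: Pr(max_{1 ≤ j ≤ 11} (X̄_j − μ_j) ≥ 0.155) ≤ 11·exp(−2nε²) = 11 exp(−2·161·0.155²).
So c = 2·161·0.155² = 7.7360.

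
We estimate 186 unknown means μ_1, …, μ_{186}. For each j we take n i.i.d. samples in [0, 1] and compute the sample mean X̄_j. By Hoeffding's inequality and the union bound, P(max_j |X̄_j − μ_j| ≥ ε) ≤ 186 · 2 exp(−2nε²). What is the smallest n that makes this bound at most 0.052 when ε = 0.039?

Need 2·186·exp(−2nε²) ≤ 0.052, i.e. exp(−2nε²) ≤ 0.052/372.
So 2nε² ≥ ln(372/0.052) = 8.875405.
Hence n ≥ 8.875405/(2·0.039²) = 2917.622.
The smallest integer n is 2918.

2918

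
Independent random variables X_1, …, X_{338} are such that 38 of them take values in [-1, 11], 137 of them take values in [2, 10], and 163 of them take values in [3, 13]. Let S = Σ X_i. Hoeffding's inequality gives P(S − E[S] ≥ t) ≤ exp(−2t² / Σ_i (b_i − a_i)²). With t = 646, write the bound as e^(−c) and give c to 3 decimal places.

27.329

Σ(b_i − a_i)² = 38·12² + 137·8² + 163·10² = 30540.
c = 2t² / 30540 = 2·646² / 30540 = 27.3291.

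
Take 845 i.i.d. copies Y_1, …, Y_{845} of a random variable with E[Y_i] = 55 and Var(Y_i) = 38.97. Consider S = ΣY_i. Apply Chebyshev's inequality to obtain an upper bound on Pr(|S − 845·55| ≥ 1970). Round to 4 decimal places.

0.0085

Var(S) = n·Var(Y_i) = 845·38.97 = 32929.65.
Chebyshev: Pr(|S − 845·55| ≥ 1970) ≤ Var(S)/1970² = 32929.65/3880900 = 0.0085.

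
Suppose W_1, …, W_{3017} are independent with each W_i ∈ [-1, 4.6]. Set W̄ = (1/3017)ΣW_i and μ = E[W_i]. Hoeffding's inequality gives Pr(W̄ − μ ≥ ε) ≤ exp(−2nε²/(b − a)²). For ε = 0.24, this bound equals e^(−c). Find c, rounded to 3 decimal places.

c = 2nε²/(b − a)² = 2·3017·0.24² / 5.6² = 11.0829.

11.083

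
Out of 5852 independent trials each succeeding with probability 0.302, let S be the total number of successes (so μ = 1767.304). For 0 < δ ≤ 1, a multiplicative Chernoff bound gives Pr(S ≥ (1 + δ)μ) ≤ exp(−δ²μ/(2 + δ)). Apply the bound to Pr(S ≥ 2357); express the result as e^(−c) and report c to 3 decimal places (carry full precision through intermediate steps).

Write 2357 = (1 + δ)μ, so δ = 2357/1767.304 − 1 = 0.3336698…
Then the exponent is δ²μ/(2 + δ) = (2357 − μ)² / (μ·(2 + δ)) = 84.315165.

84.315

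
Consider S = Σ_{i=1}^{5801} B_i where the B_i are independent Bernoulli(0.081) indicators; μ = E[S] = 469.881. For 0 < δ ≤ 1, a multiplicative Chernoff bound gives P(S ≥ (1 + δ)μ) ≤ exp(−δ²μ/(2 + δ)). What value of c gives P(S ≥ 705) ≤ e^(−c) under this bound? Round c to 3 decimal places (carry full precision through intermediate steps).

47.052

Write 705 = (1 + δ)μ, so δ = 705/469.881 − 1 = 0.5003799…
Then the exponent is δ²μ/(2 + δ) = (705 − μ)² / (μ·(2 + δ)) = 47.052377.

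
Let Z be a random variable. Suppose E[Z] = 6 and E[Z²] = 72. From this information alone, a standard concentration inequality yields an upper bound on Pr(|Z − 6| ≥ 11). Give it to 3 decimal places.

0.298

The first two moments determine the variance, so Chebyshev's inequality is the sharpest standard bound available.
Var(Z) = E[Z²] − (E[Z])² = 72 − 36 = 36.
Chebyshev's inequality: Pr(|Z − μ| ≥ t) ≤ Var(Z)/t² = 36/121 = 0.2975.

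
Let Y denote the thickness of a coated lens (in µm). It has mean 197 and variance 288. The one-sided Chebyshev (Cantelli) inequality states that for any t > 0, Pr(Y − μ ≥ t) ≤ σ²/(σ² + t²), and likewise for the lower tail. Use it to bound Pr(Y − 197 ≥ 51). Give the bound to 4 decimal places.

0.0997

Here σ² = 288 and t = 51, so σ² + t² = 2889.
Cantelli's bound: 288/2889 = 0.0997.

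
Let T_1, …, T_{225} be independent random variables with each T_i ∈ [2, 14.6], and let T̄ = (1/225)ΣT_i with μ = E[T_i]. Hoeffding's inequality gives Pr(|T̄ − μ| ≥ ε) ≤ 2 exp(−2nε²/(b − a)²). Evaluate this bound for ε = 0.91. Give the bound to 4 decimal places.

0.1913

Exponent: 2nε²/(b − a)² = 2·225·0.91² / 12.6² = 2.34722.
Bound = 2·exp(−2.34722) = 0.19127.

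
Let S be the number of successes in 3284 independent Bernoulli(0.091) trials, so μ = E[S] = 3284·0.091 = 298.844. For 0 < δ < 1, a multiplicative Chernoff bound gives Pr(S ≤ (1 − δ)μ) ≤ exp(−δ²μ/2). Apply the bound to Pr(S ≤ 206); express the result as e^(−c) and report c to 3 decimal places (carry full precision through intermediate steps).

14.422

Write 206 = (1 − δ)μ, so δ = 1 − 206/298.844 = 0.3106771…
Then the exponent is δ²μ/2 = (μ − 206)²/(2μ) = 14.422254.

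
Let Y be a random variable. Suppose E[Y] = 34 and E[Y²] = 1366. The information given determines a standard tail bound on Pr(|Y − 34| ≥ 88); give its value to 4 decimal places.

The first two moments determine the variance, so Chebyshev's inequality is the sharpest standard bound available.
Var(Y) = E[Y²] − (E[Y])² = 1366 − 1156 = 210.
Chebyshev's inequality: Pr(|Y − μ| ≥ t) ≤ Var(Y)/t² = 210/7744 = 0.0271.

0.0271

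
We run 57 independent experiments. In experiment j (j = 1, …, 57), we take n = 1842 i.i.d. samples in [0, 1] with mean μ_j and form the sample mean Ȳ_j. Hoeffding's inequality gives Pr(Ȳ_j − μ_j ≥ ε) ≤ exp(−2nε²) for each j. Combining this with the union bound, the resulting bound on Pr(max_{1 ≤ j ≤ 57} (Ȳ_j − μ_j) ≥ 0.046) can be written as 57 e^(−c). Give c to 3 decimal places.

Union bound over the 57 events: Pr(max_{1 ≤ j ≤ 57} (Ȳ_j − μ_j) ≥ 0.046) ≤ 57·exp(−2nε²) = 57 exp(−2·1842·0.046²).
So c = 2·1842·0.046² = 7.7953.

7.795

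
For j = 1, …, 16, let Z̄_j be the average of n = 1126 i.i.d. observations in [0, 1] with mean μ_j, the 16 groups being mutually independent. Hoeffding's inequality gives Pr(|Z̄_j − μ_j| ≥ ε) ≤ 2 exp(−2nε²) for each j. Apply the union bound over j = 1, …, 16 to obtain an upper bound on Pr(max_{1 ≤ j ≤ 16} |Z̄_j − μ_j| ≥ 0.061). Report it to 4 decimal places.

Per-experiment Hoeffding bound: 2·exp(−2·1126·0.061²) = 2·exp(−8.37969) = 0.00045896.
Union bound over 16 events: 16·0.00045896 = 0.00734.

0.0073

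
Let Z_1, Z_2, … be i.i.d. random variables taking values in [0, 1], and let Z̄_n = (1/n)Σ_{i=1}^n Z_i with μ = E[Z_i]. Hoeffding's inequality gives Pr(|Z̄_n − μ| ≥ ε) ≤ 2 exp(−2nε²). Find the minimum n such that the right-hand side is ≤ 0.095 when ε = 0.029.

1812

Require 2·exp(−2nε²) ≤ 0.095, i.e. 2nε² ≥ ln(2/0.095) = 3.047026.
So n ≥ 3.047026 / (2·0.029²) = 1811.549.
The smallest integer n is 1812.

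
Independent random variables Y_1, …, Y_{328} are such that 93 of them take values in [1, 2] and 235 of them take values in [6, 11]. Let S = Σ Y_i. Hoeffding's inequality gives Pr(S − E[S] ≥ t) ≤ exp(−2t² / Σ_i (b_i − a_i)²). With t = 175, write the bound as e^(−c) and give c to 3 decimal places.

10.263

Σ(b_i − a_i)² = 93·1² + 235·5² = 5968.
c = 2t² / 5968 = 2·175² / 5968 = 10.2631.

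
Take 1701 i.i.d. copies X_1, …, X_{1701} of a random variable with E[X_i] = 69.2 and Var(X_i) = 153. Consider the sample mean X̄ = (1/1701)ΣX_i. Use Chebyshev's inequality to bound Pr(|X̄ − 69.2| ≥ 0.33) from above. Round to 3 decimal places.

0.826

Var(X̄) = Var(X_i)/n = 153/1701 = 0.089947.
Chebyshev: Pr(|X̄ − 69.2| ≥ 0.33) ≤ Var(X̄)/(0.33)² = 153/(1701·0.33²) = 0.8260.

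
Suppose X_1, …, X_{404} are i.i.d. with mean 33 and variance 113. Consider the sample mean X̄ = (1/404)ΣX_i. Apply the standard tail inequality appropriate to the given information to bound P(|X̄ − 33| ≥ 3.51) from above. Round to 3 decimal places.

0.023

With mean and variance of each term known, Chebyshev's inequality bounds the deviation of the sum (or sample mean).
Var(X̄) = Var(X_i)/n = 113/404 = 0.2797.
Chebyshev: P(|X̄ − 33| ≥ 3.51) ≤ Var(X̄)/(3.51)² = 113/(404·3.51²) = 0.0227.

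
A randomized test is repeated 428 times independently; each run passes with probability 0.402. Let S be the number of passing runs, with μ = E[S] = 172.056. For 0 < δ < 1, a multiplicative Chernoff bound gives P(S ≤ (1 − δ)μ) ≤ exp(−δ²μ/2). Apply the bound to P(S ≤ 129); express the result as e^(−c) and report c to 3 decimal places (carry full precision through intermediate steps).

Write 129 = (1 − δ)μ, so δ = 1 − 129/172.056 = 0.2502441…
Then the exponent is δ²μ/2 = (μ − 129)²/(2μ) = 5.387255.

5.387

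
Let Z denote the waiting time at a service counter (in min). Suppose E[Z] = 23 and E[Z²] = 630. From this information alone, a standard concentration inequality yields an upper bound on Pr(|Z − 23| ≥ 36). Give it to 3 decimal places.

0.078

The first two moments determine the variance, so Chebyshev's inequality is the sharpest standard bound available.
Var(Z) = E[Z²] − (E[Z])² = 630 − 529 = 101.
Chebyshev's inequality: Pr(|Z − μ| ≥ t) ≤ Var(Z)/t² = 101/1296 = 0.0779.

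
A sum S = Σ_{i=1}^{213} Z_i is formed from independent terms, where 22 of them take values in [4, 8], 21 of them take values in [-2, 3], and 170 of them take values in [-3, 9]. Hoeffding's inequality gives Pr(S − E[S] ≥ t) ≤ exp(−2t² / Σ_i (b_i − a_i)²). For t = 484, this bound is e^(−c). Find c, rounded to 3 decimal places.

Σ(b_i − a_i)² = 22·4² + 21·5² + 170·12² = 25357.
c = 2t² / 25357 = 2·484² / 25357 = 18.4766.

18.477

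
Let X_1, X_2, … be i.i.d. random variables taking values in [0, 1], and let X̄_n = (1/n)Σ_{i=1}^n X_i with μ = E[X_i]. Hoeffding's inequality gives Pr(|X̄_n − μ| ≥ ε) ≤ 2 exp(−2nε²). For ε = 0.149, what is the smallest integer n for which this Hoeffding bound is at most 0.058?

Require 2·exp(−2nε²) ≤ 0.058, i.e. 2nε² ≥ ln(2/0.058) = 3.540459.
So n ≥ 3.540459 / (2·0.149²) = 79.736.
The smallest integer n is 80.

80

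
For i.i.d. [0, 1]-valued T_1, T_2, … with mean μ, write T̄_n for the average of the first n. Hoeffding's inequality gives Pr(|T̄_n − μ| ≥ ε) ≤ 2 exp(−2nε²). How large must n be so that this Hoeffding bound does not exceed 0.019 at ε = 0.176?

Require 2·exp(−2nε²) ≤ 0.019, i.e. 2nε² ≥ ln(2/0.019) = 4.656463.
So n ≥ 4.656463 / (2·0.176²) = 75.162.
The smallest integer n is 76.

76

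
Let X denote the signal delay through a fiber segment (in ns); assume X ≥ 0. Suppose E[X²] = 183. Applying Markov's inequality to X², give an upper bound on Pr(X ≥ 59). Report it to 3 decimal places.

Since X ≥ 0, the event {X ≥ 59} is the same as {X² ≥ 3481}.
Markov's inequality applied to X² gives Pr(X² ≥ 3481) ≤ E[X²]/3481 = 183/3481 = 0.0526.

0.053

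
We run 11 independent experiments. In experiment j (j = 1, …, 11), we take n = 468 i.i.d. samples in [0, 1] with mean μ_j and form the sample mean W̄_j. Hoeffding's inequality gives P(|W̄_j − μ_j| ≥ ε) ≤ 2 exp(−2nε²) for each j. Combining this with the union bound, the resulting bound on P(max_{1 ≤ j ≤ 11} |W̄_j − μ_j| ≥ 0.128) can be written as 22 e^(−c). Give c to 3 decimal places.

15.335

Union bound over the 11 events: P(max_{1 ≤ j ≤ 11} |W̄_j − μ_j| ≥ 0.128) ≤ 11·2·exp(−2nε²) = 22 exp(−2·468·0.128²).
So c = 2·468·0.128² = 15.3354.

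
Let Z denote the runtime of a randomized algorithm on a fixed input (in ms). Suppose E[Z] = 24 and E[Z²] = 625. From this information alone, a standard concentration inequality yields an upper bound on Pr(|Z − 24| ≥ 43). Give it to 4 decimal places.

The first two moments determine the variance, so Chebyshev's inequality is the sharpest standard bound available.
Var(Z) = E[Z²] − (E[Z])² = 625 − 576 = 49.
Chebyshev's inequality: Pr(|Z − μ| ≥ t) ≤ Var(Z)/t² = 49/1849 = 0.0265.

0.0265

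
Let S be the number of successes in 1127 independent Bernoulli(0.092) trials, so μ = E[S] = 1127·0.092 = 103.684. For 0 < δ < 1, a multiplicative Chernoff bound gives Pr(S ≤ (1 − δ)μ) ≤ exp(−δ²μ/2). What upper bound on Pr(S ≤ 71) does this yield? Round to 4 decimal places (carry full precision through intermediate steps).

0.0058

Write 71 = (1 − δ)μ, so δ = 1 − 71/103.684 = 0.315227…
Then the exponent is δ²μ/2 = (μ − 71)²/(2μ) = 5.151440.
Bound = exp(−5.151440) = 0.00579.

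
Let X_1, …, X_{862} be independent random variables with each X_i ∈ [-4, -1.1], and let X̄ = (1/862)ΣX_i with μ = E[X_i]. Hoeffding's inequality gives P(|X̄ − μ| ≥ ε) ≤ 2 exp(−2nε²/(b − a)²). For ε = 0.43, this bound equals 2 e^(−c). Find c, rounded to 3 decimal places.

c = 2nε²/(b − a)² = 2·862·0.43² / 2.9² = 37.9034.

37.903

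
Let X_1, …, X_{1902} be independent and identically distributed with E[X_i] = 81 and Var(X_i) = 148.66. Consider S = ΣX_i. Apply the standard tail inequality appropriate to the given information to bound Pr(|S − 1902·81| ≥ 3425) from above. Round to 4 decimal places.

With mean and variance of each term known, Chebyshev's inequality bounds the deviation of the sum (or sample mean).
Var(S) = n·Var(X_i) = 1902·148.66 = 282751.32.
Chebyshev: Pr(|S − 1902·81| ≥ 3425) ≤ Var(S)/3425² = 282751.32/11730625 = 0.0241.

0.0241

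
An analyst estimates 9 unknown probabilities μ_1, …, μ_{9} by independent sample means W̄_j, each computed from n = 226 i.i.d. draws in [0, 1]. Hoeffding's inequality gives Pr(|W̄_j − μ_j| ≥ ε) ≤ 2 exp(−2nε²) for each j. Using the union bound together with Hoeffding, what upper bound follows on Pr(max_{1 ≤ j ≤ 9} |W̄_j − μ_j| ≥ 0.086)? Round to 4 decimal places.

0.6360

Per-experiment Hoeffding bound: 2·exp(−2·226·0.086²) = 2·exp(−3.34299) = 0.070662.
Union bound over 9 events: 9·0.070662 = 0.63596.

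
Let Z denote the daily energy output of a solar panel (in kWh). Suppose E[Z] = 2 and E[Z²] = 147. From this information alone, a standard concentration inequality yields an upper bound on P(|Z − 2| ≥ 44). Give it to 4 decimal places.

The first two moments determine the variance, so Chebyshev's inequality is the sharpest standard bound available.
Var(Z) = E[Z²] − (E[Z])² = 147 − 4 = 143.
Chebyshev's inequality: P(|Z − μ| ≥ t) ≤ Var(Z)/t² = 143/1936 = 0.0739.

0.0739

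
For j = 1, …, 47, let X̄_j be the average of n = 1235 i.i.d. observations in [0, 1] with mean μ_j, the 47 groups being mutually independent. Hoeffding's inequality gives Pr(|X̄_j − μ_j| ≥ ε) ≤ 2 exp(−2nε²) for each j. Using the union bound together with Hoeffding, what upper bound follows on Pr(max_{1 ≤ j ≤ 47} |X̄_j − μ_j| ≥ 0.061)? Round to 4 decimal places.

Per-experiment Hoeffding bound: 2·exp(−2·1235·0.061²) = 2·exp(−9.19087) = 0.00020393.
Union bound over 47 events: 47·0.00020393 = 0.00958.

0.0096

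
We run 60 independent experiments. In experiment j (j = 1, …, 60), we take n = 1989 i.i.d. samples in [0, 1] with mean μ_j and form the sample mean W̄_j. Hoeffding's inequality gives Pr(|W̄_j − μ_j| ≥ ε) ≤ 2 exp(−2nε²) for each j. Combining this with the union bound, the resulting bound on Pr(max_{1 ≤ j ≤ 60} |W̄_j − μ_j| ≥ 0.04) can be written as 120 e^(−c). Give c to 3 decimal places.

6.365

Union bound over the 60 events: Pr(max_{1 ≤ j ≤ 60} |W̄_j − μ_j| ≥ 0.04) ≤ 60·2·exp(−2nε²) = 120 exp(−2·1989·0.04²).
So c = 2·1989·0.04² = 6.3648.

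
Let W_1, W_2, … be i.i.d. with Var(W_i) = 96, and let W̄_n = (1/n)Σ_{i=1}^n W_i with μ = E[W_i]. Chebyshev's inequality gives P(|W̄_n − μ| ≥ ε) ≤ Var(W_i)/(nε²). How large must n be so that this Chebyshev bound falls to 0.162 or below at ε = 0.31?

Require 96/(n·0.31²) ≤ 0.162, i.e. n ≥ 96/(0.162·0.31²) = 6166.416.
The smallest integer n is 6167.

6167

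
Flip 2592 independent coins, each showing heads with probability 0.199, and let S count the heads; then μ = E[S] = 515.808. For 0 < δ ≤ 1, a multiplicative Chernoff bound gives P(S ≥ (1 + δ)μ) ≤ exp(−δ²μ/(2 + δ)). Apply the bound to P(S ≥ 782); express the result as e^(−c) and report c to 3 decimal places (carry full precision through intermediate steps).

54.598

Write 782 = (1 + δ)μ, so δ = 782/515.808 − 1 = 0.516068…
Then the exponent is δ²μ/(2 + δ) = (782 − μ)² / (μ·(2 + δ)) = 54.598354.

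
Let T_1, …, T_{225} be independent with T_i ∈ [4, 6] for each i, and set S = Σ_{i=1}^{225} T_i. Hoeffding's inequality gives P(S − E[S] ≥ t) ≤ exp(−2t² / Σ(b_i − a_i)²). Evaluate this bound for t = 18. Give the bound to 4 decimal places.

Σ(b_i − a_i)² = 225·(2)² = 900.
Exponent = 2·18²/900 = 0.7200.
Bound = exp(−0.7200) = 0.48675.

0.4868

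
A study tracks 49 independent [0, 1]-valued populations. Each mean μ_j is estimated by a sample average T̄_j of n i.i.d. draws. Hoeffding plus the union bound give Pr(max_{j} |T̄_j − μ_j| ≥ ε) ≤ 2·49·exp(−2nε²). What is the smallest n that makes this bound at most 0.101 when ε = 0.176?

Need 2·49·exp(−2nε²) ≤ 0.101, i.e. exp(−2nε²) ≤ 0.101/98.
So 2nε² ≥ ln(98/0.101) = 6.877602.
Hence n ≥ 6.877602/(2·0.176²) = 111.015.
The smallest integer n is 112.

112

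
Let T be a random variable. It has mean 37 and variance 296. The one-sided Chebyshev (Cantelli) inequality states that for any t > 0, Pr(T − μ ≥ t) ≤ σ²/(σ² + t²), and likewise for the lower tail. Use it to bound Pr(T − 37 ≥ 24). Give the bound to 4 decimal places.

0.3394

Here σ² = 296 and t = 24, so σ² + t² = 872.
Cantelli's bound: 296/872 = 0.3394.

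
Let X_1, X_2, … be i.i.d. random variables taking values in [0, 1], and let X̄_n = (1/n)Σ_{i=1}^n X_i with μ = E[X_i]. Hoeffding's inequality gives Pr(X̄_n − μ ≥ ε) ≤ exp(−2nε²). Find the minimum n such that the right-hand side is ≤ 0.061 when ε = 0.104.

Require exp(−2nε²) ≤ 0.061, i.e. 2nε² ≥ ln(1/0.061) = 2.796881.
So n ≥ 2.796881 / (2·0.104²) = 129.294.
The smallest integer n is 130.

130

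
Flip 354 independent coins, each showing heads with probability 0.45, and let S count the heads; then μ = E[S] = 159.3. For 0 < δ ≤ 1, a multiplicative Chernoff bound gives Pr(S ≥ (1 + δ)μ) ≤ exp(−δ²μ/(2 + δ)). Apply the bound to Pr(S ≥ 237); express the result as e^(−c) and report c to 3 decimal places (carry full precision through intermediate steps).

15.234

Write 237 = (1 + δ)μ, so δ = 237/159.3 − 1 = 0.4877589…
Then the exponent is δ²μ/(2 + δ) = (237 − μ)² / (μ·(2 + δ)) = 15.234141.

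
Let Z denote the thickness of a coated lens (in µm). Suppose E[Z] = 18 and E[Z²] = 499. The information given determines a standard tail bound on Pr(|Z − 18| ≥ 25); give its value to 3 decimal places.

0.280

The first two moments determine the variance, so Chebyshev's inequality is the sharpest standard bound available.
Var(Z) = E[Z²] − (E[Z])² = 499 − 324 = 175.
Chebyshev's inequality: Pr(|Z − μ| ≥ t) ≤ Var(Z)/t² = 175/625 = 0.2800.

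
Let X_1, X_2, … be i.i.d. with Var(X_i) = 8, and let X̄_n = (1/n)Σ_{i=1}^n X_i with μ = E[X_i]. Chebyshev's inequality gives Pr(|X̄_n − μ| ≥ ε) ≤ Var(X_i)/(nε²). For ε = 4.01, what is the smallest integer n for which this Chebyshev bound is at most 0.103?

5

Require 8/(n·4.01²) ≤ 0.103, i.e. n ≥ 8/(0.103·4.01²) = 4.830.
The smallest integer n is 5.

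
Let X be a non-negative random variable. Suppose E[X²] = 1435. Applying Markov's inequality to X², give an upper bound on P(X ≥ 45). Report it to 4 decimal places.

0.7086

Since X ≥ 0, the event {X ≥ 45} is the same as {X² ≥ 2025}.
Markov's inequality applied to X² gives P(X² ≥ 2025) ≤ E[X²]/2025 = 1435/2025 = 0.7086.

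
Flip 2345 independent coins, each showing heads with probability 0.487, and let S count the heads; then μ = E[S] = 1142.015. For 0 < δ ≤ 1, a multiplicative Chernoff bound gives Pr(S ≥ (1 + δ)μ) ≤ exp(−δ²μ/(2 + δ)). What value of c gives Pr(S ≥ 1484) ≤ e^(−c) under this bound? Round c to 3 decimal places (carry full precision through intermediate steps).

44.537

Write 1484 = (1 + δ)μ, so δ = 1484/1142.015 − 1 = 0.2994575…
Then the exponent is δ²μ/(2 + δ) = (1484 − μ)² / (μ·(2 + δ)) = 44.536585.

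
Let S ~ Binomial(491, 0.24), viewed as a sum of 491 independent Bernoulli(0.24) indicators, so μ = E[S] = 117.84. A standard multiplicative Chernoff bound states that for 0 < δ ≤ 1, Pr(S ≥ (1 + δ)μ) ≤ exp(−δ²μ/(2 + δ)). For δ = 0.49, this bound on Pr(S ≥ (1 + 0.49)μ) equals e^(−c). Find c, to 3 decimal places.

11.363

c = δ²μ/(2 + δ) = 0.49²·117.84/(2 + 0.49) = 11.3628.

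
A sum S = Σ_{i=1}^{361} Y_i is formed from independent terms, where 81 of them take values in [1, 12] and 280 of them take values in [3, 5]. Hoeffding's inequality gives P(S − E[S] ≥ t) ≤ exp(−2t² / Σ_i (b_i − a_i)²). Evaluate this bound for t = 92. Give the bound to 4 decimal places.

Σ(b_i − a_i)² = 81·11² + 280·2² = 10921.
Exponent = 2·92² / 10921 = 1.55004.
Bound = exp(−1.55004) = 0.21224.

0.2122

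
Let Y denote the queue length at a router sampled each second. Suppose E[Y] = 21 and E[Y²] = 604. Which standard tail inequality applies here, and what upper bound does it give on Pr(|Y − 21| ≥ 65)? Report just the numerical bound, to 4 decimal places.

The first two moments determine the variance, so Chebyshev's inequality is the sharpest standard bound available.
Var(Y) = E[Y²] − (E[Y])² = 604 − 441 = 163.
Chebyshev's inequality: Pr(|Y − μ| ≥ t) ≤ Var(Y)/t² = 163/4225 = 0.0386.

0.0386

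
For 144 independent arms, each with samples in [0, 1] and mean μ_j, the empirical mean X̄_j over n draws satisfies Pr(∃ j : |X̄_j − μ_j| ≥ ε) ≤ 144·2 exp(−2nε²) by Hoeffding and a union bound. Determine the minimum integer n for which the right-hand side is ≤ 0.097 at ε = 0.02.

9996

Need 2·144·exp(−2nε²) ≤ 0.097, i.e. exp(−2nε²) ≤ 0.097/288.
So 2nε² ≥ ln(288/0.097) = 7.996005.
Hence n ≥ 7.996005/(2·0.02²) = 9995.006.
The smallest integer n is 9996.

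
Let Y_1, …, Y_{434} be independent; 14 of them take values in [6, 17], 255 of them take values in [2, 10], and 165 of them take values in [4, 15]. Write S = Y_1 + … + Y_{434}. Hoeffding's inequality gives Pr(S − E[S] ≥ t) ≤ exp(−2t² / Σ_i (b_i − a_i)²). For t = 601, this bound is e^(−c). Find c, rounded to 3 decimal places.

19.021

Σ(b_i − a_i)² = 14·11² + 255·8² + 165·11² = 37979.
c = 2t² / 37979 = 2·601² / 37979 = 19.0211.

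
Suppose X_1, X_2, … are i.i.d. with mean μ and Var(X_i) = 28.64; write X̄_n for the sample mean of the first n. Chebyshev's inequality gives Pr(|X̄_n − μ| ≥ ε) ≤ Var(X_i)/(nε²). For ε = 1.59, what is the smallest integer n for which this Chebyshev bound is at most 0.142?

80

Require 28.64/(n·1.59²) ≤ 0.142, i.e. n ≥ 28.64/(0.142·1.59²) = 79.779.
The smallest integer n is 80.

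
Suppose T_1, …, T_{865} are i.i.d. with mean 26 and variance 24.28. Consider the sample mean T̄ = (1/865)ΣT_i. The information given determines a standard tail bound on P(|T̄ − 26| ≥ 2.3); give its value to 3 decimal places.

0.005

With mean and variance of each term known, Chebyshev's inequality bounds the deviation of the sum (or sample mean).
Var(T̄) = Var(T_i)/n = 24.28/865 = 0.028069.
Chebyshev: P(|T̄ − 26| ≥ 2.3) ≤ Var(T̄)/(2.3)² = 24.28/(865·2.3²) = 0.0053.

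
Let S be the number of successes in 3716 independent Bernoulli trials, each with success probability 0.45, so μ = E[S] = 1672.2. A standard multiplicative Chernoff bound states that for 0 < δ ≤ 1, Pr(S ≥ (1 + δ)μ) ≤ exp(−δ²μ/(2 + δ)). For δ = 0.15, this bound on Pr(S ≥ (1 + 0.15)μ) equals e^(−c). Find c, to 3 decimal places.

17.500

c = δ²μ/(2 + δ) = 0.15²·1672.2/(2 + 0.15) = 17.4998.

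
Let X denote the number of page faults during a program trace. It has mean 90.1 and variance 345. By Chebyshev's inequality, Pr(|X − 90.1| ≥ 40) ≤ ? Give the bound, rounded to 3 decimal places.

0.216

Chebyshev: Pr(|X − μ| ≥ t) ≤ Var(X)/t².
Bound = 345 / 1600 = 0.2156.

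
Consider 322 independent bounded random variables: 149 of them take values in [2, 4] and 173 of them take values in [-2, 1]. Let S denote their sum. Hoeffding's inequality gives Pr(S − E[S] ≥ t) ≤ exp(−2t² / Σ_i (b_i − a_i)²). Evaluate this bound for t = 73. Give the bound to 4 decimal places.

Σ(b_i − a_i)² = 149·2² + 173·3² = 2153.
Exponent = 2·73² / 2153 = 4.95030.
Bound = exp(−4.95030) = 0.00708.

0.0071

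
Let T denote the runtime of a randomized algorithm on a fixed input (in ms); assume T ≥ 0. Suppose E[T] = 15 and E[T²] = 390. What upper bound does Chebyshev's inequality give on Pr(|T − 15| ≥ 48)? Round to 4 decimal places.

Var(T) = E[T²] − (E[T])² = 390 − 225 = 165.
Chebyshev's inequality: Pr(|T − μ| ≥ t) ≤ Var(T)/t² = 165/2304 = 0.0716.

0.0716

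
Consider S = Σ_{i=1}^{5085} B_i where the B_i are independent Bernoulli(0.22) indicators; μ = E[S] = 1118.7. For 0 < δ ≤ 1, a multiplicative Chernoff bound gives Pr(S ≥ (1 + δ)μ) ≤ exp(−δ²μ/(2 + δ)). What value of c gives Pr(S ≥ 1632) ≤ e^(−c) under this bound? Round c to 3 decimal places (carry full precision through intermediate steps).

Write 1632 = (1 + δ)μ, so δ = 1632/1118.7 − 1 = 0.4588361…
Then the exponent is δ²μ/(2 + δ) = (1632 − μ)² / (μ·(2 + δ)) = 95.785396.

95.785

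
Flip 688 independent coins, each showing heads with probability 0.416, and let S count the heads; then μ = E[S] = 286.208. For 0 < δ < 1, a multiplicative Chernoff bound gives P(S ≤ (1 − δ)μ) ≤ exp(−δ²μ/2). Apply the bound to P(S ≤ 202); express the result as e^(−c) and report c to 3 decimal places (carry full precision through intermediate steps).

12.388

Write 202 = (1 − δ)μ, so δ = 1 − 202/286.208 = 0.2942196…
Then the exponent is δ²μ/2 = (μ − 202)²/(2μ) = 12.387822.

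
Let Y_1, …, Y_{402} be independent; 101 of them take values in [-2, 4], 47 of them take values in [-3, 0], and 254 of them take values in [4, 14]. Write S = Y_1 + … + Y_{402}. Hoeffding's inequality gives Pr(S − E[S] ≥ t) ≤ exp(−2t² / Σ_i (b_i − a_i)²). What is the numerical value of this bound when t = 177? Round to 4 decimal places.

0.1192

Σ(b_i − a_i)² = 101·6² + 47·3² + 254·10² = 29459.
Exponent = 2·177² / 29459 = 2.12696.
Bound = exp(−2.12696) = 0.11920.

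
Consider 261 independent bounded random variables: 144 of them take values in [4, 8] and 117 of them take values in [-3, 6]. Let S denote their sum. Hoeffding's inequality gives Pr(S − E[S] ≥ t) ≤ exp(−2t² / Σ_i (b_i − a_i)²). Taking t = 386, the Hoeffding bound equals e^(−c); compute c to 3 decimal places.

Σ(b_i − a_i)² = 144·4² + 117·9² = 11781.
c = 2t² / 11781 = 2·386² / 11781 = 25.2943.

25.294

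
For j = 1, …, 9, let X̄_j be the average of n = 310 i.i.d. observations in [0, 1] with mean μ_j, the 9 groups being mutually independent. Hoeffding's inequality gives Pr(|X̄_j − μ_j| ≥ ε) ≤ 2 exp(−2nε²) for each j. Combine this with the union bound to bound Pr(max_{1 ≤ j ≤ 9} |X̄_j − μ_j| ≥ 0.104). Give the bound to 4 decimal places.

0.0220

Per-experiment Hoeffding bound: 2·exp(−2·310·0.104²) = 2·exp(−6.70592) = 0.0024473.
Union bound over 9 events: 9·0.0024473 = 0.02203.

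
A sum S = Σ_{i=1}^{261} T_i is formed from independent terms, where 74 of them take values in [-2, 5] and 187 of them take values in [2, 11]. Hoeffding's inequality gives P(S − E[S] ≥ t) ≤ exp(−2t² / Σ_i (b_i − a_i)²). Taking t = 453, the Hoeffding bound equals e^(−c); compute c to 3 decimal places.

Σ(b_i − a_i)² = 74·7² + 187·9² = 18773.
c = 2t² / 18773 = 2·453² / 18773 = 21.8621.

21.862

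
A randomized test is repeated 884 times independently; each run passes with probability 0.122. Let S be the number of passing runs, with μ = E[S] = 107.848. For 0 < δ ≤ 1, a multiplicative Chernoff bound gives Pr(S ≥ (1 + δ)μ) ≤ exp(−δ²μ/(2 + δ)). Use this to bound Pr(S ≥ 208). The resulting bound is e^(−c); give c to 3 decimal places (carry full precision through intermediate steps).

31.757

Write 208 = (1 + δ)μ, so δ = 208/107.848 − 1 = 0.9286403…
Then the exponent is δ²μ/(2 + δ) = (208 − μ)² / (μ·(2 + δ)) = 31.757121.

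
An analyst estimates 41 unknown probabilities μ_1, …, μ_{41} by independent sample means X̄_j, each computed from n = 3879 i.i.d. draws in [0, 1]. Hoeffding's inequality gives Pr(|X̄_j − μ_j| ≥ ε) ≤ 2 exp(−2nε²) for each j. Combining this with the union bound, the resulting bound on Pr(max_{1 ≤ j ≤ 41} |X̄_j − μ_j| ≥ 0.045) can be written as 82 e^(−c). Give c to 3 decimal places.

Union bound over the 41 events: Pr(max_{1 ≤ j ≤ 41} |X̄_j − μ_j| ≥ 0.045) ≤ 41·2·exp(−2nε²) = 82 exp(−2·3879·0.045²).
So c = 2·3879·0.045² = 15.7099.

15.710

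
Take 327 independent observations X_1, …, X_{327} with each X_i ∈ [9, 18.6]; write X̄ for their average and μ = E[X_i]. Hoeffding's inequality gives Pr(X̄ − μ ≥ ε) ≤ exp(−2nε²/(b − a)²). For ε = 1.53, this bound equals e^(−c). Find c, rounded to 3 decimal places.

c = 2nε²/(b − a)² = 2·327·1.53² / 9.6² = 16.6119.

16.612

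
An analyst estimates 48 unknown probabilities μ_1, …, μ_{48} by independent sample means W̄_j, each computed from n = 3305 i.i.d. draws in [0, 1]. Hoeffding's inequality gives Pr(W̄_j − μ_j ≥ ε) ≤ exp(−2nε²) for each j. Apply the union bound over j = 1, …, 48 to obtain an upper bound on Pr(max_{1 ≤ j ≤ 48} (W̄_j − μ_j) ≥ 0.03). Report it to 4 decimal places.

0.1252

Per-experiment Hoeffding bound: exp(−2·3305·0.03²) = exp(−5.94900) = 0.0026084.
Union bound over 48 events: 48·0.0026084 = 0.12521.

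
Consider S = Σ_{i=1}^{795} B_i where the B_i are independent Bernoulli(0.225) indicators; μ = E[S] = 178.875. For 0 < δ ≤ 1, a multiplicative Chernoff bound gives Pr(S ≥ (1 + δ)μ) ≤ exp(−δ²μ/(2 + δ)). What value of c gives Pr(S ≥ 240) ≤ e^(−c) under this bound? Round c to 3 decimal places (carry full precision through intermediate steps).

8.920

Write 240 = (1 + δ)μ, so δ = 240/178.875 − 1 = 0.3417191…
Then the exponent is δ²μ/(2 + δ) = (240 − μ)² / (μ·(2 + δ)) = 8.919763.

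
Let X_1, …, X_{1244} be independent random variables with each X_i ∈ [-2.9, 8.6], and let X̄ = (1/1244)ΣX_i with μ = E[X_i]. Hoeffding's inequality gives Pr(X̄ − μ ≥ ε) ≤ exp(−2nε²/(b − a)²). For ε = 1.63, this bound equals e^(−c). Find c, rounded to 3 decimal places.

c = 2nε²/(b − a)² = 2·1244·1.63² / 11.5² = 49.9839.

49.984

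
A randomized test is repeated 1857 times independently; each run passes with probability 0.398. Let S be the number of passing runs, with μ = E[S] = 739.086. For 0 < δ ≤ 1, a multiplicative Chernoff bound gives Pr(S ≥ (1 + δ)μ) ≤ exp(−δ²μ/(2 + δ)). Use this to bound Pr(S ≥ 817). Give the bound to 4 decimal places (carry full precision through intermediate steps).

0.0202

Write 817 = (1 + δ)μ, so δ = 817/739.086 − 1 = 0.1054194…
Then the exponent is δ²μ/(2 + δ) = (817 − μ)² / (μ·(2 + δ)) = 3.901193.
Bound = exp(−3.901193) = 0.02022.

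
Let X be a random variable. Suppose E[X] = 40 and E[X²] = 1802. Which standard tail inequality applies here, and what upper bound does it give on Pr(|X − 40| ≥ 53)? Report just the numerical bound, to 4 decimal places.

0.0719

The first two moments determine the variance, so Chebyshev's inequality is the sharpest standard bound available.
Var(X) = E[X²] − (E[X])² = 1802 − 1600 = 202.
Chebyshev's inequality: Pr(|X − μ| ≥ t) ≤ Var(X)/t² = 202/2809 = 0.0719.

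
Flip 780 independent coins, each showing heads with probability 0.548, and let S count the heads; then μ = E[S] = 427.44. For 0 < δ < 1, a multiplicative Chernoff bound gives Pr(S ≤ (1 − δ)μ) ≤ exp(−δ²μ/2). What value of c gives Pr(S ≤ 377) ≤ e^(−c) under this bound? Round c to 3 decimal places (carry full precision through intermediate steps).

Write 377 = (1 − δ)μ, so δ = 1 − 377/427.44 = 0.1180049…
Then the exponent is δ²μ/2 = (μ − 377)²/(2μ) = 2.976083.

2.976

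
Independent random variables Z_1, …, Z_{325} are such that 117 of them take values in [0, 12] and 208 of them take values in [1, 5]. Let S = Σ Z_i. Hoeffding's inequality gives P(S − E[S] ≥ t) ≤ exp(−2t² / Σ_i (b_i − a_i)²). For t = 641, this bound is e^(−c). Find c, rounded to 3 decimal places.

Σ(b_i − a_i)² = 117·12² + 208·4² = 20176.
c = 2t² / 20176 = 2·641² / 20176 = 40.7297.

40.730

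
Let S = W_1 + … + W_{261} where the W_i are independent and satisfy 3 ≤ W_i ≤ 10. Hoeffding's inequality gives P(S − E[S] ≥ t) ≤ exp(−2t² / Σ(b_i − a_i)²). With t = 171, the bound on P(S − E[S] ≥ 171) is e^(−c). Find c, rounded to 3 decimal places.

4.573

Σ(b_i − a_i)² = 261·(7)² = 12789.
c = 2t²/12789 = 2·171²/12789 = 4.5728.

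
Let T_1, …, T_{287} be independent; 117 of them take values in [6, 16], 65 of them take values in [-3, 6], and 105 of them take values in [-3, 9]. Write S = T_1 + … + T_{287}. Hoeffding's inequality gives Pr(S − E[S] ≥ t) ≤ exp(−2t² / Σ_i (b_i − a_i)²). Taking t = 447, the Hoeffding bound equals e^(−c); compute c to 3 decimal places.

12.455

Σ(b_i − a_i)² = 117·10² + 65·9² + 105·12² = 32085.
c = 2t² / 32085 = 2·447² / 32085 = 12.4550.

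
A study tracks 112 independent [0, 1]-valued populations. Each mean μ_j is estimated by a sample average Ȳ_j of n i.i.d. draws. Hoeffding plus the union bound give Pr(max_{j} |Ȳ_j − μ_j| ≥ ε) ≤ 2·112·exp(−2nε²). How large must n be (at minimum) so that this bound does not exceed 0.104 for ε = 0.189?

108

Need 2·112·exp(−2nε²) ≤ 0.104, i.e. exp(−2nε²) ≤ 0.104/224.
So 2nε² ≥ ln(224/0.104) = 7.675010.
Hence n ≥ 7.675010/(2·0.189²) = 107.430.
The smallest integer n is 108.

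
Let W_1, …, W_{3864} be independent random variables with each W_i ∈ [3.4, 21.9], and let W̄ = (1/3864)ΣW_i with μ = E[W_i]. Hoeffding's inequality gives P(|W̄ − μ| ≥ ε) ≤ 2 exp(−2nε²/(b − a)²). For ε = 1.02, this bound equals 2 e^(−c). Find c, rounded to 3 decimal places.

c = 2nε²/(b − a)² = 2·3864·1.02² / 18.5² = 23.4922.

23.492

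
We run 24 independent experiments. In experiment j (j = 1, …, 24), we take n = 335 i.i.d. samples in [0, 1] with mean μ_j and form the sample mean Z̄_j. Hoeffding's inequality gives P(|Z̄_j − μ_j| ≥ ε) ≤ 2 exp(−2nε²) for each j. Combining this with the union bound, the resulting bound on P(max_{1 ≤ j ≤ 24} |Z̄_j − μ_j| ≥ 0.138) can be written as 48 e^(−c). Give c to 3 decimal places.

Union bound over the 24 events: P(max_{1 ≤ j ≤ 24} |Z̄_j − μ_j| ≥ 0.138) ≤ 24·2·exp(−2nε²) = 48 exp(−2·335·0.138²).
So c = 2·335·0.138² = 12.7595.

12.759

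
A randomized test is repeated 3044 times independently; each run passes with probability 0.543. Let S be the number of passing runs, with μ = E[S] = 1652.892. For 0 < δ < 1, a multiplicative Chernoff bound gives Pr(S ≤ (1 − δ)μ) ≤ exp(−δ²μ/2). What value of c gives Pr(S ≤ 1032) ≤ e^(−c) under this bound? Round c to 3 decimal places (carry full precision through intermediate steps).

116.616

Write 1032 = (1 − δ)μ, so δ = 1 − 1032/1652.892 = 0.3756398…
Then the exponent is δ²μ/2 = (μ − 1032)²/(2μ) = 116.615870.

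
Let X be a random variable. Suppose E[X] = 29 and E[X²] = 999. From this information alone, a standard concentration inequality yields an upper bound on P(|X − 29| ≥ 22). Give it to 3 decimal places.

The first two moments determine the variance, so Chebyshev's inequality is the sharpest standard bound available.
Var(X) = E[X²] − (E[X])² = 999 − 841 = 158.
Chebyshev's inequality: P(|X − μ| ≥ t) ≤ Var(X)/t² = 158/484 = 0.3264.

0.326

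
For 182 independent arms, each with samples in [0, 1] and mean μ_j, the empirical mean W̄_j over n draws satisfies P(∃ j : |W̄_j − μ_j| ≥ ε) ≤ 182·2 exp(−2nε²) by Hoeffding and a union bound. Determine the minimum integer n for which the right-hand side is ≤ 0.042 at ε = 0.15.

Need 2·182·exp(−2nε²) ≤ 0.042, i.e. exp(−2nε²) ≤ 0.042/364.
So 2nε² ≥ ln(364/0.042) = 9.067240.
Hence n ≥ 9.067240/(2·0.15²) = 201.494.
The smallest integer n is 202.

202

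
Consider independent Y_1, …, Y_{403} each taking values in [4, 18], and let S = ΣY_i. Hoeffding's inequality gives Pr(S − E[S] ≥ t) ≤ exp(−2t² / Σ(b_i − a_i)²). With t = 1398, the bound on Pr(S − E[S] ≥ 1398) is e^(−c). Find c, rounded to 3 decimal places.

49.486

Σ(b_i − a_i)² = 403·(14)² = 78988.
c = 2t²/78988 = 2·1398²/78988 = 49.4861.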